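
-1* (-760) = 760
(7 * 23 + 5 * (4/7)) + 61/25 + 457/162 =4794499/28350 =169.12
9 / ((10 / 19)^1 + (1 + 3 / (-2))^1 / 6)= 2052 / 101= 20.32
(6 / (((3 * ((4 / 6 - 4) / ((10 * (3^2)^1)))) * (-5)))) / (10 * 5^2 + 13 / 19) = 1026 / 23815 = 0.04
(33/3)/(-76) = -11/76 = -0.14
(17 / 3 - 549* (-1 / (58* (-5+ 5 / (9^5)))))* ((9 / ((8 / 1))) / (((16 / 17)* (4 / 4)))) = 162073767 / 35932160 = 4.51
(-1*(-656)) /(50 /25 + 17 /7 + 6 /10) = 1435 /11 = 130.45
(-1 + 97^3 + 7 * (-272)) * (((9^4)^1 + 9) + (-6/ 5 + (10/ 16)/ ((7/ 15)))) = 209435541594/ 35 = 5983872616.97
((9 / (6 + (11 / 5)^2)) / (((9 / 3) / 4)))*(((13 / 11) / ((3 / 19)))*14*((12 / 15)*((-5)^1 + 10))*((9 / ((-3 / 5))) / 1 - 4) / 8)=-3285100 / 2981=-1102.01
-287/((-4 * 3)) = 287/12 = 23.92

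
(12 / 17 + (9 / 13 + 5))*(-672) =-950208 / 221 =-4299.58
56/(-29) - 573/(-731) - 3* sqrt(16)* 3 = -787483/21199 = -37.15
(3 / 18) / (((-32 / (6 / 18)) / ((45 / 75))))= -1 / 960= -0.00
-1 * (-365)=365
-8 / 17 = -0.47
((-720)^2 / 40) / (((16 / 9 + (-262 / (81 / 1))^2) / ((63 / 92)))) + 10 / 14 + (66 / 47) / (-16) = 881975668939 / 1215381272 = 725.68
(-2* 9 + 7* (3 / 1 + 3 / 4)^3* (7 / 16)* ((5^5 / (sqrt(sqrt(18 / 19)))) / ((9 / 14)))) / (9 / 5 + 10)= -90 / 59 + 669921875* 19^(1 / 4)* 2^(3 / 4)* sqrt(3) / 60416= 67434.77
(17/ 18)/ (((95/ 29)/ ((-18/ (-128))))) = 493/ 12160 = 0.04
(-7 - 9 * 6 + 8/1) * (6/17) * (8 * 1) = -2544/17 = -149.65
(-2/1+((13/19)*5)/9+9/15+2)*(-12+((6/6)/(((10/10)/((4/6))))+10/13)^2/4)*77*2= -2254280336/1300455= -1733.46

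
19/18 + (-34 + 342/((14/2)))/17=4133/2142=1.93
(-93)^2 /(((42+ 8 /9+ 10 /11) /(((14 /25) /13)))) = 8.51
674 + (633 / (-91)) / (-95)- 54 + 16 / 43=230641239 / 371735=620.45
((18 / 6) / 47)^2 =9 / 2209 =0.00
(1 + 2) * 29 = 87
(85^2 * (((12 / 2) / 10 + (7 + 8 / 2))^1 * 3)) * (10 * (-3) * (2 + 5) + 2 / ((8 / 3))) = -105223455 / 2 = -52611727.50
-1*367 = -367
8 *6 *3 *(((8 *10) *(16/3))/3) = 20480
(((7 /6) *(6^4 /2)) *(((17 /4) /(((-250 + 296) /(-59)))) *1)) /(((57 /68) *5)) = -2148426 /2185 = -983.26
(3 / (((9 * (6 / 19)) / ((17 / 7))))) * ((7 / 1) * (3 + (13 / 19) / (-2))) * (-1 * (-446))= 382891 / 18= 21271.72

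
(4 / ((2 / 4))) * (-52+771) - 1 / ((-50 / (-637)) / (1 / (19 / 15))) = 1090969 / 190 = 5741.94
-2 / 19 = -0.11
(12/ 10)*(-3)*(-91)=1638/ 5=327.60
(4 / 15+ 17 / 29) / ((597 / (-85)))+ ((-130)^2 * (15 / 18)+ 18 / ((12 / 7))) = 1464026605 / 103878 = 14093.71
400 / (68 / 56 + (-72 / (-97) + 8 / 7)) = 543200 / 4209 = 129.06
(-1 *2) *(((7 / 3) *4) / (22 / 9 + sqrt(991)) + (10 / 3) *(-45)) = 299.45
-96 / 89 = -1.08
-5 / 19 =-0.26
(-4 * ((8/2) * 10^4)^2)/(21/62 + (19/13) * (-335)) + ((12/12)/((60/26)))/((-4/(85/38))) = 4704460712847103/359653584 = 13080533.39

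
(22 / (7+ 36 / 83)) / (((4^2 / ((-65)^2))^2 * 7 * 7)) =16297620625 / 3869824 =4211.46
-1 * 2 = -2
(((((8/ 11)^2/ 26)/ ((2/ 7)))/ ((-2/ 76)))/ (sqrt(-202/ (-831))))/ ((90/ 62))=-65968 * sqrt(167862)/ 7149285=-3.78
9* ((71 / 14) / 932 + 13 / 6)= 255075 / 13048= 19.55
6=6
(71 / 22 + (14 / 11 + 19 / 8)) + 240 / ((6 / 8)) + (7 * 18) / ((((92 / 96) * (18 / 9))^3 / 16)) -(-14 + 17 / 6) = 182318423 / 292008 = 624.36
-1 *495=-495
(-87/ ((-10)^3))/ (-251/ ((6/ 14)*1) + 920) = 261/ 1003000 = 0.00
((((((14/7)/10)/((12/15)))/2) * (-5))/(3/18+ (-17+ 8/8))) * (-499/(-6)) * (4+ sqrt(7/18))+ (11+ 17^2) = 499 * sqrt(14)/912+ 11899/38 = 315.18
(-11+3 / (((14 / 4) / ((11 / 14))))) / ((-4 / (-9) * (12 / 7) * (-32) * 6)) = 253 / 3584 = 0.07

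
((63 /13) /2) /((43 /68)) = 3.83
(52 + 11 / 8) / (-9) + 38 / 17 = -4523 / 1224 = -3.70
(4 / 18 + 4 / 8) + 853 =15367 / 18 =853.72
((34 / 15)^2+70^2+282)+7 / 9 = 1167281 / 225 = 5187.92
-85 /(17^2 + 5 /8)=-680 /2317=-0.29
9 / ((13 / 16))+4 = 196 / 13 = 15.08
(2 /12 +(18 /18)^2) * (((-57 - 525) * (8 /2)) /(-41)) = 2716 /41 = 66.24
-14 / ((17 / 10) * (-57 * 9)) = 140 / 8721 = 0.02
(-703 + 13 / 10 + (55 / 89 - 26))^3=-270969393774161727 / 704969000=-384370651.44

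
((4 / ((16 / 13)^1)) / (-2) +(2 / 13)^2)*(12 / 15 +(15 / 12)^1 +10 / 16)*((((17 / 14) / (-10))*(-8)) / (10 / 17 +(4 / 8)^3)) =-13389659 / 2295020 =-5.83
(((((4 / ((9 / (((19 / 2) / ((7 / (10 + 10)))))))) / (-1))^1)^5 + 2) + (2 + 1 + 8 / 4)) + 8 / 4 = -253543605671113 / 992436543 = -255475.89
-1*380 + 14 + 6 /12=-731 /2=-365.50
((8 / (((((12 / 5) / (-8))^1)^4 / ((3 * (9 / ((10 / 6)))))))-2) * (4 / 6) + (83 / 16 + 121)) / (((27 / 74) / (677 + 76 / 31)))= 134562667561 / 6696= 20095977.83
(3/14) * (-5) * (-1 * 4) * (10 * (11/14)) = 1650/49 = 33.67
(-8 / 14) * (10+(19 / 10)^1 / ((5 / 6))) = -7.02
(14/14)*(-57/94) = -57/94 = -0.61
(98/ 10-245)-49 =-1421/ 5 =-284.20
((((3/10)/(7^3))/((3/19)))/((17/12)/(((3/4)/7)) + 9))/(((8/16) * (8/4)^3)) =171/2744000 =0.00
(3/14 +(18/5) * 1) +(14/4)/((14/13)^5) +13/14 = 5500497/768320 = 7.16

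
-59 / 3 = -19.67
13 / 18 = 0.72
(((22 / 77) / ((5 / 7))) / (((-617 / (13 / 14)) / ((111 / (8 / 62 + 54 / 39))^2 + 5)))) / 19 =-3719674751 / 21810641500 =-0.17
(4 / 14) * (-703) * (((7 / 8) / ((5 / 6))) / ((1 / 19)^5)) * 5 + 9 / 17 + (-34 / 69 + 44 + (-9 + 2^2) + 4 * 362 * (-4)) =-6125528340295 / 2346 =-2611052148.46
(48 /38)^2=576 /361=1.60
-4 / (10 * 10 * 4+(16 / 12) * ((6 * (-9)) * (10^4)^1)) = 1 / 179900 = 0.00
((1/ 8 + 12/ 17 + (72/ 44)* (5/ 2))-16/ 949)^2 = 48491042529601/ 2015559447616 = 24.06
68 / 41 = 1.66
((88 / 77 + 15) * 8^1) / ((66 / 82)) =37064 / 231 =160.45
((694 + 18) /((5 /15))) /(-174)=-356 /29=-12.28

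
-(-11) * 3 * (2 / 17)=66 / 17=3.88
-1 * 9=-9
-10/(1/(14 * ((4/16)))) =-35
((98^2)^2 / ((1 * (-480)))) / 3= -5764801 / 90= -64053.34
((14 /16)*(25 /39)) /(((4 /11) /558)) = 179025 /208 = 860.70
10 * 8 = 80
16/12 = 4/3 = 1.33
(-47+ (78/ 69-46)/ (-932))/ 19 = -251615/ 101821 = -2.47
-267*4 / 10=-534 / 5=-106.80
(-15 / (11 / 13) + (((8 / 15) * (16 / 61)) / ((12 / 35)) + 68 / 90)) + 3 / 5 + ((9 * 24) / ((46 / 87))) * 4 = 1123762328 / 694485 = 1618.12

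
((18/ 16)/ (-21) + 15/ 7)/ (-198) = -13/ 1232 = -0.01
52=52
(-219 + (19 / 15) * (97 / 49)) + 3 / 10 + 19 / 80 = -2539631 / 11760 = -215.96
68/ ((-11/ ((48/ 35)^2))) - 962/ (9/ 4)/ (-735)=-574072/ 51975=-11.05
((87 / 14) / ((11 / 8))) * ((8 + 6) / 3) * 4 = 928 / 11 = 84.36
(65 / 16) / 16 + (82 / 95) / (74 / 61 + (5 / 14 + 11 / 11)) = 0.59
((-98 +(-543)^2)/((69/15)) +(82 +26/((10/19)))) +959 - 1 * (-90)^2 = 6562671/115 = 57066.70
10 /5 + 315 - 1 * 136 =181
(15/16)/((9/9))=15/16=0.94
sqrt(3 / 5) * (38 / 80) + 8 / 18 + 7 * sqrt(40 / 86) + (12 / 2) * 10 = 19 * sqrt(15) / 200 + 14 * sqrt(215) / 43 + 544 / 9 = 65.59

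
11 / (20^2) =11 / 400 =0.03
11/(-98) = -11/98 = -0.11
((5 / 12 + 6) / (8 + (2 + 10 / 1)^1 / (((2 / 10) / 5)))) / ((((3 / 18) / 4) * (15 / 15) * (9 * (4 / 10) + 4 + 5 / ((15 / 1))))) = 15 / 238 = 0.06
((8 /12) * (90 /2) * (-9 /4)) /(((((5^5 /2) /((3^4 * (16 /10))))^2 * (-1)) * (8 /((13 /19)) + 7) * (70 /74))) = 44883072 /1708984375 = 0.03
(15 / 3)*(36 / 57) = 60 / 19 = 3.16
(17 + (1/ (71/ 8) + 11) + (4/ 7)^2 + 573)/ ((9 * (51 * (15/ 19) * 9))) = 13251911/ 71858745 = 0.18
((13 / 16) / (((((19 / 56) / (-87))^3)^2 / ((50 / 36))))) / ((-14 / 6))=-6467817627965946470400 / 47045881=-137478935253990.60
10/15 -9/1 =-25/3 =-8.33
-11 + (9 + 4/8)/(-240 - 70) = -6839/620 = -11.03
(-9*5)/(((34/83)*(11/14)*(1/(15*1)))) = -392175/187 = -2097.19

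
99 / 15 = 33 / 5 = 6.60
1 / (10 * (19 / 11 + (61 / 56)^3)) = 965888 / 29167475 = 0.03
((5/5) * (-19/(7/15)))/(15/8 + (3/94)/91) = -464360/21389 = -21.71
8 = 8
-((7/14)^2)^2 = -1/16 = -0.06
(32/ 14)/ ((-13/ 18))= -288/ 91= -3.16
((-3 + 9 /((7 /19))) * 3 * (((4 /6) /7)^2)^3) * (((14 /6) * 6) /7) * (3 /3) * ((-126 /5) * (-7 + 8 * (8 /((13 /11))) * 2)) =-1123840 /4588311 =-0.24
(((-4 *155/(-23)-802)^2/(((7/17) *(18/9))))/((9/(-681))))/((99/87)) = -1975641206302/40733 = -48502226.85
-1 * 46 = -46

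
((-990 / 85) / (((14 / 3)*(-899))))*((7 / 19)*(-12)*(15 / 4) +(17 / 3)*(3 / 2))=-91179 / 4065278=-0.02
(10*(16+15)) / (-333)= -310 / 333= -0.93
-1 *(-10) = 10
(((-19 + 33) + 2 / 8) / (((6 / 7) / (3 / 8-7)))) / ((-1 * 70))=1007 / 640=1.57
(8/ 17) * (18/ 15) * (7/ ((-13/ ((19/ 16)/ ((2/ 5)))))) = -399/ 442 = -0.90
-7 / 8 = -0.88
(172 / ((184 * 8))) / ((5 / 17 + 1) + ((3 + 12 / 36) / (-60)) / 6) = 19737 / 217028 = 0.09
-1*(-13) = 13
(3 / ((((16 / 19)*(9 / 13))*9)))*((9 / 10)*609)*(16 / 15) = 334.27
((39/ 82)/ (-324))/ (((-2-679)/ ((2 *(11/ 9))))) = 143/ 27139212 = 0.00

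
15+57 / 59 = 942 / 59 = 15.97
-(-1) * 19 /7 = 19 /7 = 2.71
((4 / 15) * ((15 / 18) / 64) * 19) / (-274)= -19 / 78912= -0.00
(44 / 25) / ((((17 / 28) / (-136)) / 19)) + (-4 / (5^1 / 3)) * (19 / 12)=-187359 / 25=-7494.36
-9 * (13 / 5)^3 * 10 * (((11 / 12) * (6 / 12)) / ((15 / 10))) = -24167 / 50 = -483.34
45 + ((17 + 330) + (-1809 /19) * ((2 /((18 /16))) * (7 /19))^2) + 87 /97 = 702686591 /1995969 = 352.05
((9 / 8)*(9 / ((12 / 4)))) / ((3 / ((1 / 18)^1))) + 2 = 33 / 16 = 2.06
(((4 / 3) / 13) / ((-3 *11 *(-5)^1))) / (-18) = -2 / 57915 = -0.00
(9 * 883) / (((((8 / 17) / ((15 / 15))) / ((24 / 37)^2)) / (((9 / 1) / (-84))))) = -7295346 / 9583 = -761.28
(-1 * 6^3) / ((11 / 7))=-1512 / 11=-137.45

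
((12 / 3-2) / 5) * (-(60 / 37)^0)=-2 / 5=-0.40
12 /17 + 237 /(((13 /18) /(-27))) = -1957938 /221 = -8859.45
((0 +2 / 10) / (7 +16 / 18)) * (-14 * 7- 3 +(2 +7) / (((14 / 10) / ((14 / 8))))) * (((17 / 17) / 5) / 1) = -0.46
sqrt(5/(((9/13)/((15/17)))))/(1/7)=35 * sqrt(663)/51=17.67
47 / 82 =0.57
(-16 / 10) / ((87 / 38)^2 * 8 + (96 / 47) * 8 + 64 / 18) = -0.03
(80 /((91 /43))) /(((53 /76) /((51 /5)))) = 2666688 /4823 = 552.91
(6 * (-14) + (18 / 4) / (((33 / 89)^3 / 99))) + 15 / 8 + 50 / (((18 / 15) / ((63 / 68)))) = 143097477 / 16456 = 8695.76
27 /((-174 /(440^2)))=-871200 /29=-30041.38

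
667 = 667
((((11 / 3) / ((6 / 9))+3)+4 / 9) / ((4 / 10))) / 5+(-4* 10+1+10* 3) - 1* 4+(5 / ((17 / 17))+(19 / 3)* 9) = 1925 / 36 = 53.47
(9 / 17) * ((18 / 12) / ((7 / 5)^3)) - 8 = -89921 / 11662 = -7.71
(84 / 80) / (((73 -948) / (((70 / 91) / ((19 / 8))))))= -12 / 30875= -0.00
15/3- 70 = -65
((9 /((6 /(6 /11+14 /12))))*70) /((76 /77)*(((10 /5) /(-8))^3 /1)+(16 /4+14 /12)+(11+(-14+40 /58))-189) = -0.97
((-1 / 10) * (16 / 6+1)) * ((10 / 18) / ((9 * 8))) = -11 / 3888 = -0.00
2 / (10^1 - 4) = 1 / 3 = 0.33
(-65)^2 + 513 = 4738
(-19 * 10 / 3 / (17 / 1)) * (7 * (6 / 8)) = -665 / 34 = -19.56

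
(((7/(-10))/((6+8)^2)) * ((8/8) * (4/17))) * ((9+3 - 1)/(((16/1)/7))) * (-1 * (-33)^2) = 11979/2720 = 4.40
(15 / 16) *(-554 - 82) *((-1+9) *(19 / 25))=-18126 / 5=-3625.20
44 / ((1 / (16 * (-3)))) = -2112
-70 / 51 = -1.37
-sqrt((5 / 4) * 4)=-sqrt(5)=-2.24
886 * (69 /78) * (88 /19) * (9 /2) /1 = 4034844 /247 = 16335.40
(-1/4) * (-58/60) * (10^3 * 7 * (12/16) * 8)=10150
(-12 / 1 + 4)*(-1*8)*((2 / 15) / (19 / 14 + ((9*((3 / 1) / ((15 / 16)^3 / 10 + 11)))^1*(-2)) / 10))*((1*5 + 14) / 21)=441587968 / 49753701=8.88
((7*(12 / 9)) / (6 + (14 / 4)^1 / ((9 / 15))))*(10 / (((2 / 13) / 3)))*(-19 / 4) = -51870 / 71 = -730.56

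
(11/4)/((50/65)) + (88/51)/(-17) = 120461/34680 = 3.47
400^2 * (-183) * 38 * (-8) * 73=649781760000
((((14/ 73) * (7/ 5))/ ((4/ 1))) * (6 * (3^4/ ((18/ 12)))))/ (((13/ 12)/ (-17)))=-1619352/ 4745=-341.28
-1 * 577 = -577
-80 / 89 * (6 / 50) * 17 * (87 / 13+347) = -3751968 / 5785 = -648.57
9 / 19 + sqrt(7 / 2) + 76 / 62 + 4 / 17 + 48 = sqrt(14) / 2 + 499997 / 10013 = 51.81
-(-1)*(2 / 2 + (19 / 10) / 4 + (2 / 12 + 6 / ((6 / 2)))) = 3.64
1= 1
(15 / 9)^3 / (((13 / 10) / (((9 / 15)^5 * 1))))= 18 / 65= 0.28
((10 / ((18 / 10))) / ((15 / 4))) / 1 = 1.48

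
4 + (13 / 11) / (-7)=295 / 77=3.83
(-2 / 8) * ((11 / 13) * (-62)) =341 / 26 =13.12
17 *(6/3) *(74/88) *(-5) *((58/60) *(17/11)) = -310097/1452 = -213.57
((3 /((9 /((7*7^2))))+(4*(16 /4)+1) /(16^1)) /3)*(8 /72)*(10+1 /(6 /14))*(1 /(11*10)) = 204943 /427680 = 0.48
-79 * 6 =-474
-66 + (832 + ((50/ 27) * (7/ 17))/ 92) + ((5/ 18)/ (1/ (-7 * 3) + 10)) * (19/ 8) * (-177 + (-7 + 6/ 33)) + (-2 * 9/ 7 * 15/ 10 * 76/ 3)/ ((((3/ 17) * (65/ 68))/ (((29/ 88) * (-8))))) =10605979217507/ 4649725080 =2280.99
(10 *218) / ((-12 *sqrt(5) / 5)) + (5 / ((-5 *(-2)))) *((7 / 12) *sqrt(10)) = -545 *sqrt(5) / 3 + 7 *sqrt(10) / 24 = -405.30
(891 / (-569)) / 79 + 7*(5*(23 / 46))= 1571503 / 89902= 17.48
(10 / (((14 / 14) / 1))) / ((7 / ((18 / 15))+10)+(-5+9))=60 / 119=0.50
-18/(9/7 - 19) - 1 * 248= -246.98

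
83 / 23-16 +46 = 773 / 23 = 33.61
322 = 322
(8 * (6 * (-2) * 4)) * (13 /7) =-713.14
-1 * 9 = -9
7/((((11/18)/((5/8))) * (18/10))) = 175/44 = 3.98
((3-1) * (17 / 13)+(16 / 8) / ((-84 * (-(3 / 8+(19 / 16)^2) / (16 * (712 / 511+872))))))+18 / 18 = 4037629615 / 21250957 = 190.00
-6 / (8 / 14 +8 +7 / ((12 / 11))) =-504 / 1259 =-0.40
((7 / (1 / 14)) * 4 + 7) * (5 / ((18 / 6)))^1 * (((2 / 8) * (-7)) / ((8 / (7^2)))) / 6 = -228095 / 192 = -1187.99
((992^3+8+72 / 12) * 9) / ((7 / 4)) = 35142894072 / 7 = 5020413438.86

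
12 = 12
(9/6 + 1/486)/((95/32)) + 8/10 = 30148/23085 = 1.31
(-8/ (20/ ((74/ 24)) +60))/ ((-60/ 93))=1147/ 6150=0.19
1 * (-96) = -96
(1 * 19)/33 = 19/33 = 0.58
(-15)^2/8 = 225/8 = 28.12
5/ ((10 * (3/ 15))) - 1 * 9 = -13/ 2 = -6.50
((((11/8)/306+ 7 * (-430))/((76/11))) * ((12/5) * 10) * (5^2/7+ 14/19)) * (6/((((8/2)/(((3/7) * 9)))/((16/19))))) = -1253973422889/5713547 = -219473.72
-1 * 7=-7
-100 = -100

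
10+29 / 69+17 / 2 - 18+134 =134.92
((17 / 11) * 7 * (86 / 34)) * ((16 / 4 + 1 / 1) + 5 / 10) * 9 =2709 / 2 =1354.50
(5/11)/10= 0.05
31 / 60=0.52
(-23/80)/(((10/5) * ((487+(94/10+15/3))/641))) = -641/3488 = -0.18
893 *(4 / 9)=3572 / 9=396.89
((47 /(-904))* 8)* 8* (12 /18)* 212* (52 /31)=-8290048 /10509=-788.85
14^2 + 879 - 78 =997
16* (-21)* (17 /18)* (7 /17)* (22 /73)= -8624 /219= -39.38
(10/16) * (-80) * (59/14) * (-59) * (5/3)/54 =435125/1134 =383.71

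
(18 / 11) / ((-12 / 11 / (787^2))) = -1858107 / 2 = -929053.50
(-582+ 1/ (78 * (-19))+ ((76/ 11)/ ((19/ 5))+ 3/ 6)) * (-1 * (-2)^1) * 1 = -9449984/ 8151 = -1159.36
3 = 3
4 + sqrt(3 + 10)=sqrt(13) + 4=7.61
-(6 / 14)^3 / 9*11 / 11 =-3 / 343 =-0.01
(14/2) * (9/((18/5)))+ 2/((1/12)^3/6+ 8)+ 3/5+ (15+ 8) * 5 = 22121431/165890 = 133.35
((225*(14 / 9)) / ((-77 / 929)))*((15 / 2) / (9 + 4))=-348375 / 143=-2436.19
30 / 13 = 2.31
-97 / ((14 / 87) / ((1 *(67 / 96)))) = -188471 / 448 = -420.69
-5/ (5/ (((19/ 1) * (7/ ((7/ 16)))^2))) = -4864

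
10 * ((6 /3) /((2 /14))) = 140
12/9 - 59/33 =-5/11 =-0.45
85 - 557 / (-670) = 57507 / 670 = 85.83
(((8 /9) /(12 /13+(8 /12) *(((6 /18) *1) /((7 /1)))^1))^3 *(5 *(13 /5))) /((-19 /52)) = -32602495744 /1135752949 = -28.71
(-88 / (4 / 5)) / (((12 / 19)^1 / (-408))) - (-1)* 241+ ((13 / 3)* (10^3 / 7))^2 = 200443741 / 441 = 454520.95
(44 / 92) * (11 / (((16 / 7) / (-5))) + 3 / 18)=-12617 / 1104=-11.43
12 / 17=0.71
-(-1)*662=662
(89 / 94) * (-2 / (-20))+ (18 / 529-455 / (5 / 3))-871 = -568801439 / 497260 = -1143.87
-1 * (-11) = 11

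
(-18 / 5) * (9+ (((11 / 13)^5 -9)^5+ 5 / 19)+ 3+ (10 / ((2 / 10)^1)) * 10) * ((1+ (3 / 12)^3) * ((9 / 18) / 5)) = 11008084321965526735924693537310475 / 660045736775234543530259958976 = 16677.76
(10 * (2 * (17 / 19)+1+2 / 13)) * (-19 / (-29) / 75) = 1454 / 5655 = 0.26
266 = 266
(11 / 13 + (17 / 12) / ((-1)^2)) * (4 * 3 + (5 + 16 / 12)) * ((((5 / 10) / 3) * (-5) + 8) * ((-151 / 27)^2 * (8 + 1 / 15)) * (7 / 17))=3224579963143 / 104398632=30887.19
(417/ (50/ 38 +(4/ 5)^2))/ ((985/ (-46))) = -9.96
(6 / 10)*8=24 / 5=4.80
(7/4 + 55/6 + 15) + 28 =647/12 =53.92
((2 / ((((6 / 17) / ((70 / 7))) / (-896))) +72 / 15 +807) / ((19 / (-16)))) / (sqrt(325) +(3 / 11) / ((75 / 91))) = -1154111420 / 26932329 +226700457500*sqrt(13) / 350120277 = 2291.72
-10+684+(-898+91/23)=-5061/23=-220.04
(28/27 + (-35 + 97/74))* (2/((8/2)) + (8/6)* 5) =-2805277/11988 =-234.01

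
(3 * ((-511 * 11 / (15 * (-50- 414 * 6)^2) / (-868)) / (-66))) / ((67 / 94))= -3431 / 800204460720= -0.00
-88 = -88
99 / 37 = 2.68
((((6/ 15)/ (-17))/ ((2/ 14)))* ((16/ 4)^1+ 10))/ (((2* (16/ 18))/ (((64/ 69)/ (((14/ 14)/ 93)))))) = -218736/ 1955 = -111.89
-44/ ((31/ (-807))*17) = 35508/ 527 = 67.38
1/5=0.20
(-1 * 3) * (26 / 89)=-78 / 89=-0.88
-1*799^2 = -638401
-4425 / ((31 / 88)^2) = -34267200 / 961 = -35657.86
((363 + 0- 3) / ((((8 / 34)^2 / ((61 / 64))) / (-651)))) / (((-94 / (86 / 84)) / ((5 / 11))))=5287377825 / 264704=19974.68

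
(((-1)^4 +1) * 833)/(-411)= -1666/411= -4.05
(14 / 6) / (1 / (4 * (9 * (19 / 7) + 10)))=964 / 3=321.33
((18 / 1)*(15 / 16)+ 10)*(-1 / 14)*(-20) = 1075 / 28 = 38.39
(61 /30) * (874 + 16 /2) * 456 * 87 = 355738824 /5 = 71147764.80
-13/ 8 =-1.62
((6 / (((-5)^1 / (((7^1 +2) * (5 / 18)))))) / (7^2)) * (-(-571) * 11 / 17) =-18843 / 833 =-22.62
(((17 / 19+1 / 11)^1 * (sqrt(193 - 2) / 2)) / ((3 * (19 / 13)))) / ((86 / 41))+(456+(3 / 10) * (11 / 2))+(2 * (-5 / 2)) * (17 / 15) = 54899 * sqrt(191) / 1024518+27119 / 60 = 452.72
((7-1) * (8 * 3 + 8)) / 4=48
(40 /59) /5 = 8 /59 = 0.14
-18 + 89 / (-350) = -6389 / 350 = -18.25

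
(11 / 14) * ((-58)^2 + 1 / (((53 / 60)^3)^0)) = 37015 / 14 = 2643.93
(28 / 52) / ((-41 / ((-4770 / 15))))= 4.18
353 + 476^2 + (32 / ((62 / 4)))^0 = 226930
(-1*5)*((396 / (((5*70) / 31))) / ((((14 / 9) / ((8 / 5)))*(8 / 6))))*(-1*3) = 497178 / 1225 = 405.86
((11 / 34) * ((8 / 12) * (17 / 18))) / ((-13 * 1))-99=-69509 / 702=-99.02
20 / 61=0.33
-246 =-246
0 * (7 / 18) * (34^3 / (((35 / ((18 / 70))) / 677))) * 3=0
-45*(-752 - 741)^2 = -100307205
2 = 2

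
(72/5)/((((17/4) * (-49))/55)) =-3168/833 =-3.80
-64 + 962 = 898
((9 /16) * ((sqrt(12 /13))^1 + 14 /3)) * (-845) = -17745 /8 - 585 * sqrt(39) /8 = -2674.79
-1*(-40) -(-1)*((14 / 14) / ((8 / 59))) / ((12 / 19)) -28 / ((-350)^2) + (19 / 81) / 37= 21685234721 / 419580000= 51.68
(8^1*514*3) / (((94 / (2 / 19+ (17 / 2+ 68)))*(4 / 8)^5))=287280768 / 893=321702.99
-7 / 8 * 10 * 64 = -560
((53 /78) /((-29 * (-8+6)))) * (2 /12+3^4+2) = 26447 /27144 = 0.97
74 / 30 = 37 / 15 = 2.47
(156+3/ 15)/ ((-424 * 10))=-781/ 21200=-0.04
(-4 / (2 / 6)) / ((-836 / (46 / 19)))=138 / 3971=0.03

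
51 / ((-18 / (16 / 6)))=-68 / 9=-7.56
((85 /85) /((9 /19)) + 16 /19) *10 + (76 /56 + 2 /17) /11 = 13280921 /447678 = 29.67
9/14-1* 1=-5/14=-0.36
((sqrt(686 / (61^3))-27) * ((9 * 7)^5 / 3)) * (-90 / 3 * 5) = 1339789333050-347352790050 * sqrt(854) / 3721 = 1337061360116.91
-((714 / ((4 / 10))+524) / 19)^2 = -5331481 / 361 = -14768.65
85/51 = 5/3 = 1.67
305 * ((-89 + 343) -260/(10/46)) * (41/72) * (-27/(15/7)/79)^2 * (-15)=1558455633/24964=62428.12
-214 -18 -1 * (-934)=702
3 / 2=1.50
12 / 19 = 0.63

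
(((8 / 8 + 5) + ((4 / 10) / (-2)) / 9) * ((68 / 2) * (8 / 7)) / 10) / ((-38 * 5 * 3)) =-18292 / 448875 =-0.04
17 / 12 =1.42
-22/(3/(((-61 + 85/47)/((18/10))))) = 306020/1269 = 241.15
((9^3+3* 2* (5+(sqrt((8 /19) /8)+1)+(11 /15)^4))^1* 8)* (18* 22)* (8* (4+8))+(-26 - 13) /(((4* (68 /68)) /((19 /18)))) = 1824768* sqrt(19) /19+3497784624377 /15000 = 233604272.11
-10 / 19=-0.53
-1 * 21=-21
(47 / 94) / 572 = 1 / 1144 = 0.00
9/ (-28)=-9/ 28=-0.32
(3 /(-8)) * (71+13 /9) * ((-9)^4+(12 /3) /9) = -9625639 /54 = -178252.57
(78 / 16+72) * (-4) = -615 / 2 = -307.50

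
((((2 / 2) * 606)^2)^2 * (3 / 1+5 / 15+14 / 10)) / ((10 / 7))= 11171092168152 / 25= 446843686726.08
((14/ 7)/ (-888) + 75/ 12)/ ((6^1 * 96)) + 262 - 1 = 33375979/ 127872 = 261.01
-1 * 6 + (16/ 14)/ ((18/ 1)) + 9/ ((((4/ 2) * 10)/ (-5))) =-2063/ 252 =-8.19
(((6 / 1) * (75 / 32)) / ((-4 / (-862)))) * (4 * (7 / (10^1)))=135765 / 16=8485.31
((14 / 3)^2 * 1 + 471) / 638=4435 / 5742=0.77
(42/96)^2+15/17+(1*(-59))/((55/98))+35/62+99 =-33309079/7420160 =-4.49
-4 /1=-4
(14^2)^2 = 38416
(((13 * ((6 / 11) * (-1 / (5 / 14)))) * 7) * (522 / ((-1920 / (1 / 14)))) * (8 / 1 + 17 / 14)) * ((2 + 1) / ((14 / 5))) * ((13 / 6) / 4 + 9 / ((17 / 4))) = 13568607 / 191488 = 70.86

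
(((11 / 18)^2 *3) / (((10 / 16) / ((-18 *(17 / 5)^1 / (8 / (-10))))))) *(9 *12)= 74052 / 5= 14810.40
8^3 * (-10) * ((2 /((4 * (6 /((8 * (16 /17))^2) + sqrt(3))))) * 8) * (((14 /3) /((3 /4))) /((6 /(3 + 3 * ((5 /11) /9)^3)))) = 1317459576781537280 /583852883417991 -37344736515551395840 * sqrt(3) /1751558650253973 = -34672.32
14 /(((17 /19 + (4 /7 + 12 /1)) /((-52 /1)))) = -96824 /1791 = -54.06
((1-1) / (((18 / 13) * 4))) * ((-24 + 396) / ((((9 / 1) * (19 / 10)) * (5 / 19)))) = 0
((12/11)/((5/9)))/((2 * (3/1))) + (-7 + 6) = -37/55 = -0.67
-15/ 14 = -1.07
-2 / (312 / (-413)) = 413 / 156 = 2.65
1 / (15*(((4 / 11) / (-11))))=-121 / 60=-2.02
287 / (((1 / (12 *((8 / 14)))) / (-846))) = -1664928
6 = 6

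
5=5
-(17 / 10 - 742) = 7403 / 10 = 740.30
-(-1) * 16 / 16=1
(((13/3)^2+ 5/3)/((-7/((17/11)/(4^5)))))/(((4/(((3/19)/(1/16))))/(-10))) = 1955/70224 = 0.03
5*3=15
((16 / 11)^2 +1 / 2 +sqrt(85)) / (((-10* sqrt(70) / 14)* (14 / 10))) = sqrt(70)* (-242* sqrt(85) -633) / 16940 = -1.41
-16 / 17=-0.94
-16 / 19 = -0.84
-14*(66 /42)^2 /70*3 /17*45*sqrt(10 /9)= -1089*sqrt(10) /833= -4.13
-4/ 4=-1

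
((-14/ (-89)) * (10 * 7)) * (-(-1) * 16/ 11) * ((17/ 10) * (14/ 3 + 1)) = 453152/ 2937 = 154.29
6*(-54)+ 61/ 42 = -13547/ 42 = -322.55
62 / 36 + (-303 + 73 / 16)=-42727 / 144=-296.72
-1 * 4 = -4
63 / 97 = 0.65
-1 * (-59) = 59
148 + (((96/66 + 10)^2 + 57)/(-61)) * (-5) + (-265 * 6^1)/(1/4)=-45736907/7381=-6196.57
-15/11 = -1.36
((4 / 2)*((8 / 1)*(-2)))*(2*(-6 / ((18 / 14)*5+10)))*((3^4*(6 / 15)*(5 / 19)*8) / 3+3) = 1314432 / 2185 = 601.57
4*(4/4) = 4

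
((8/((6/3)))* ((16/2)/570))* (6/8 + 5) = 92/285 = 0.32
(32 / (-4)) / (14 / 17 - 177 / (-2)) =-272 / 3037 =-0.09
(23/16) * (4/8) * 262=3013/16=188.31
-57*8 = -456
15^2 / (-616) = -225 / 616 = -0.37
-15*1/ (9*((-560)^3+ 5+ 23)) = 5/ 526847916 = 0.00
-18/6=-3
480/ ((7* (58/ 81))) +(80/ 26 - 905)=-2127455/ 2639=-806.16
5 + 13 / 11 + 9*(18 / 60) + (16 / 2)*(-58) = -50063 / 110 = -455.12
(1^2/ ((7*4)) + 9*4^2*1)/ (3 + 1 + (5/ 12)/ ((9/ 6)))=36297/ 1078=33.67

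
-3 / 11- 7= -80 / 11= -7.27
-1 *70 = -70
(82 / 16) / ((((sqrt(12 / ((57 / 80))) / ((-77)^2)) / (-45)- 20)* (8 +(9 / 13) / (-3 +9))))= -720889563569175 / 22830423701764496 +28441413* sqrt(95) / 11415211850882248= -0.03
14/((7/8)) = 16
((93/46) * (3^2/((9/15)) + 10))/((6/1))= 775/92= 8.42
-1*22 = -22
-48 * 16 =-768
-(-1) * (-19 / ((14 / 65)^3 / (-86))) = 224368625 / 1372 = 163533.98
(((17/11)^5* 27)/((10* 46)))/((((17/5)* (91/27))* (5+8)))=60886809/17528146636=0.00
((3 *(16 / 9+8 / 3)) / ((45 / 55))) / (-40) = -11 / 27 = -0.41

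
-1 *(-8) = 8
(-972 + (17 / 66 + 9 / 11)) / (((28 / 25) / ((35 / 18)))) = -8010125 / 4752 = -1685.63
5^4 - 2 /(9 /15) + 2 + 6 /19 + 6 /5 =178177 /285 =625.18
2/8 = 1/4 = 0.25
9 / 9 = 1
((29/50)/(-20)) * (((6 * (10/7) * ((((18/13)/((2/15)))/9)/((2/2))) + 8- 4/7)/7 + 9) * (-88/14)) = 2331571/1114750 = 2.09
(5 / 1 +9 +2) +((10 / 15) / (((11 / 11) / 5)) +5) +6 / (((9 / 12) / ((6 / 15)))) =413 / 15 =27.53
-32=-32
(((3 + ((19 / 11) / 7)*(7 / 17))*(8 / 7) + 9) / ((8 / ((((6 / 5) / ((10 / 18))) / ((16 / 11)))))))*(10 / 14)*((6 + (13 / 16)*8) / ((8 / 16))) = 2216835 / 53312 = 41.58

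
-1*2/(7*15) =-2/105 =-0.02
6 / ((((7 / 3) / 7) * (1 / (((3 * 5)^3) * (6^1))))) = 364500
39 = 39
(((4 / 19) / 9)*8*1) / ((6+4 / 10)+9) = 160 / 13167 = 0.01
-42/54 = -7/9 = -0.78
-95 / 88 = -1.08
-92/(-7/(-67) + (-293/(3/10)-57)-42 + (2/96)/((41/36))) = 3032688/35454229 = 0.09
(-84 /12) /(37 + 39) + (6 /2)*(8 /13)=1.75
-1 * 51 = -51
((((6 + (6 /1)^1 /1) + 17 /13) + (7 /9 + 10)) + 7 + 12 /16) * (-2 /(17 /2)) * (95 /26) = -1415405 /51714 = -27.37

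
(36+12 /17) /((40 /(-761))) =-59358 /85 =-698.33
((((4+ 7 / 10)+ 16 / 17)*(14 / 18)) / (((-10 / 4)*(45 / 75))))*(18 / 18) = -6713 / 2295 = -2.93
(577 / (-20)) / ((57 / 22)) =-6347 / 570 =-11.14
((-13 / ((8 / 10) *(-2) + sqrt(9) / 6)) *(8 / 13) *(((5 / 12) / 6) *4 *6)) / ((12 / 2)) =200 / 99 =2.02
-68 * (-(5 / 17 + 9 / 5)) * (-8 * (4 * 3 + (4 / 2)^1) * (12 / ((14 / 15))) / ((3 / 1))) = -68352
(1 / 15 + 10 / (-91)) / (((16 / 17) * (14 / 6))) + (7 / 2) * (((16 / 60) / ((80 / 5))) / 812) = -34777 / 1773408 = -0.02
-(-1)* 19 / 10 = 19 / 10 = 1.90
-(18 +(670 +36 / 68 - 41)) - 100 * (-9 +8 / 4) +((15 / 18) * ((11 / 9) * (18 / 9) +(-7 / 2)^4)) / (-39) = 28190147 / 572832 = 49.21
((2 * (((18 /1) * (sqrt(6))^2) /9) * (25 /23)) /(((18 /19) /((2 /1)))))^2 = 3032.98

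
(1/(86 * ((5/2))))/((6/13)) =13/1290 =0.01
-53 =-53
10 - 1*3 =7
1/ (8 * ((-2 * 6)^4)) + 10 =1658881/ 165888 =10.00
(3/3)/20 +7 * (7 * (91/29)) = 153.81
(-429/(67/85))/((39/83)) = -77605/67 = -1158.28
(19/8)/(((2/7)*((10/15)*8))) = 1.56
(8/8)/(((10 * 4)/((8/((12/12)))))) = 1/5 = 0.20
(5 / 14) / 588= 5 / 8232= 0.00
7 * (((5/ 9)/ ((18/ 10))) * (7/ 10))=245/ 162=1.51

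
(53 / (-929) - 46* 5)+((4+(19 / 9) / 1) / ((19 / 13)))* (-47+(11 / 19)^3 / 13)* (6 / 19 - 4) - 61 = 995420367492 / 2300295971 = 432.74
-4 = -4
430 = 430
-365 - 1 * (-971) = 606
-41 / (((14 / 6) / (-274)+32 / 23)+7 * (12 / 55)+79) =-1039830 / 2077379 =-0.50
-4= -4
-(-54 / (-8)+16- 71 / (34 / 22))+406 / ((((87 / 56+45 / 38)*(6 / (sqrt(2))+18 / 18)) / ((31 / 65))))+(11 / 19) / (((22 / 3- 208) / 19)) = 13391504*sqrt(2) / 1072955+73541900659 / 3875513460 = 36.63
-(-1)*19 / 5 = 3.80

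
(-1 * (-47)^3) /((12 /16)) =415292 /3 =138430.67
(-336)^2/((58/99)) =5588352/29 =192701.79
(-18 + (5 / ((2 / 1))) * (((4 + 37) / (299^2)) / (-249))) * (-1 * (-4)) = -72.00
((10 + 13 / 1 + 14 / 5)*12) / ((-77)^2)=1548 / 29645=0.05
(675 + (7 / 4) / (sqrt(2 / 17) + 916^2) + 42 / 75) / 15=20213185103178449 / 448809544099125 - 7 * sqrt(34) / 718095270558600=45.04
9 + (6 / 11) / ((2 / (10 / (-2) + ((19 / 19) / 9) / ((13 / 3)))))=1093 / 143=7.64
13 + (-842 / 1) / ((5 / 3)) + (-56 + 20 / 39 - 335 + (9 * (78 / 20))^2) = 1362359 / 3900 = 349.32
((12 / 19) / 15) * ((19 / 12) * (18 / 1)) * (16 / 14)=48 / 35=1.37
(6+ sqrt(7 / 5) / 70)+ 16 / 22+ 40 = sqrt(35) / 350+ 514 / 11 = 46.74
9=9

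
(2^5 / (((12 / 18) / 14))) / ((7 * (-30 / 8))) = -128 / 5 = -25.60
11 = 11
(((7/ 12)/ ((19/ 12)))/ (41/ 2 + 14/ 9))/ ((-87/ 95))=-210/ 11513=-0.02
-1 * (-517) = 517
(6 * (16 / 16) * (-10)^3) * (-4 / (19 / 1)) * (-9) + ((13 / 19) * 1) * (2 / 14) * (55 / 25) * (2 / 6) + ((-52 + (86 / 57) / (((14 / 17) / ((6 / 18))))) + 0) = -68347136 / 5985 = -11419.74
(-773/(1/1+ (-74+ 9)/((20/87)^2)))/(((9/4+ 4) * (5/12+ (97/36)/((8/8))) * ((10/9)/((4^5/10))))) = 256462848/86027375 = 2.98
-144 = -144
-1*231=-231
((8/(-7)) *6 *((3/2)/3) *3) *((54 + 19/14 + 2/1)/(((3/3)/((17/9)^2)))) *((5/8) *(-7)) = 1160335/126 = 9209.01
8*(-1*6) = -48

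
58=58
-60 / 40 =-3 / 2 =-1.50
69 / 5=13.80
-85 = -85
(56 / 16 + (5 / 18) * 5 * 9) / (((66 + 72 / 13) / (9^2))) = 2808 / 155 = 18.12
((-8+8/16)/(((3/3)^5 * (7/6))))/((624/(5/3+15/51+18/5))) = -709/12376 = -0.06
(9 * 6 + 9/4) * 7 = 1575/4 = 393.75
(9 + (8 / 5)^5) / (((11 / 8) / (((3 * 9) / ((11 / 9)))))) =118375992 / 378125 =313.06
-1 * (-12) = 12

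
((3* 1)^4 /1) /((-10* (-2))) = 81 /20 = 4.05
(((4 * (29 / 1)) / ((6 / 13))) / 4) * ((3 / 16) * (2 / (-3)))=-377 / 48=-7.85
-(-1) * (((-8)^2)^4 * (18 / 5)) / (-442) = -150994944 / 1105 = -136647.01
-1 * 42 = -42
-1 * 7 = -7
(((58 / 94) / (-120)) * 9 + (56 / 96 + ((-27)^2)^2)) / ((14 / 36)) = 8991990807 / 6580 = 1366563.95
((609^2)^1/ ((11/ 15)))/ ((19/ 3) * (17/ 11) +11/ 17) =283723965/ 5854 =48466.68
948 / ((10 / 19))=1801.20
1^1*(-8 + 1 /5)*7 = -273 /5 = -54.60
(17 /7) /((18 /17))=289 /126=2.29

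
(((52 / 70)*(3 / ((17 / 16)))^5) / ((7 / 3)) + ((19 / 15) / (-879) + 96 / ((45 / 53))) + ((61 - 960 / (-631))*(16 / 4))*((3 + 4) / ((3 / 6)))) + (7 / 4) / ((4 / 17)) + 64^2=72004775534660687233 / 9261261838669680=7774.83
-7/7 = -1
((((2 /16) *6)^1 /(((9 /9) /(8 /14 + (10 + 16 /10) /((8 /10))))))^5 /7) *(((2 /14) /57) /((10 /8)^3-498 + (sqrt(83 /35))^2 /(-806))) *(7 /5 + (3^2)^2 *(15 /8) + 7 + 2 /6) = -9745135873940867907 /455551664687386624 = -21.39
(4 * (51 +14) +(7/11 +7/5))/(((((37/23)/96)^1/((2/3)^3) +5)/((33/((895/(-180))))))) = -9164648448/26646835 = -343.93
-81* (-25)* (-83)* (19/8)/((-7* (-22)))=-3193425/1232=-2592.07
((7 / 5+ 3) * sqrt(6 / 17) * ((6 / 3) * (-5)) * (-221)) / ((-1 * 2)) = -286 * sqrt(102) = -2888.46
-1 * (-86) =86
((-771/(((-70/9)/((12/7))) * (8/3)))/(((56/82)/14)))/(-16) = -2560491/31360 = -81.65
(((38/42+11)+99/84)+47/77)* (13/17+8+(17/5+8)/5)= 151.24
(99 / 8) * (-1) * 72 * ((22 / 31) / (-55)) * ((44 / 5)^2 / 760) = 431244 / 368125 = 1.17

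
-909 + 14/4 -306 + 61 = -2301/2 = -1150.50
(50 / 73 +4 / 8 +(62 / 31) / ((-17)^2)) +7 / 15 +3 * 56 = 107378573 / 632910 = 169.66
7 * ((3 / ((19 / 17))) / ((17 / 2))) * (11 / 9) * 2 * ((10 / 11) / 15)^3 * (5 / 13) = 1120 / 2420847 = 0.00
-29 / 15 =-1.93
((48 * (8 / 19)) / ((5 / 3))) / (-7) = -1152 / 665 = -1.73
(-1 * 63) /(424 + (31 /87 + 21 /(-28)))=-0.15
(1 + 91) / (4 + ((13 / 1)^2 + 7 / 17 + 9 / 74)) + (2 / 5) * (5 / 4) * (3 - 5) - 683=-149204884 / 218305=-683.47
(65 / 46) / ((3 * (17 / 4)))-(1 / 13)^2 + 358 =70989643 / 198237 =358.10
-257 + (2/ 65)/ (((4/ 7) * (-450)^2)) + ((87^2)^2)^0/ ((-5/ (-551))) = -3864509993/ 26325000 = -146.80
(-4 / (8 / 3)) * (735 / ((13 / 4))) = -4410 / 13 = -339.23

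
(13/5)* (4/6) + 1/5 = 29/15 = 1.93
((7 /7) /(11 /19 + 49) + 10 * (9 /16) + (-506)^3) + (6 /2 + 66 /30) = -129554205.15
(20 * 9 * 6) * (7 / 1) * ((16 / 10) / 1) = 12096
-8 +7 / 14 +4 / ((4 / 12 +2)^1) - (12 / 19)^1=-1707 / 266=-6.42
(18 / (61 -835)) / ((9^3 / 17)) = -17 / 31347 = -0.00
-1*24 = -24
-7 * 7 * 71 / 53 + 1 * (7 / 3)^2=-28714 / 477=-60.20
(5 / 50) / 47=1 / 470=0.00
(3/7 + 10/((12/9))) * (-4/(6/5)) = -185/7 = -26.43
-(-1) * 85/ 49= 1.73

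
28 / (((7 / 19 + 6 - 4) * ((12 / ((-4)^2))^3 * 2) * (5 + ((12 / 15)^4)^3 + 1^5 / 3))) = 2.59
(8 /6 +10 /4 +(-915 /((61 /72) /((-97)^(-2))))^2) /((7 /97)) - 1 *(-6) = 2273165459 /38332266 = 59.30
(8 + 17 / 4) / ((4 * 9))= 49 / 144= 0.34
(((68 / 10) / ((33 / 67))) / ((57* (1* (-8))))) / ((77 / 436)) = -124151 / 724185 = -0.17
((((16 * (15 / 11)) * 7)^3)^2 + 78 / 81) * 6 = 1214085997264988121172 / 15944049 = 76146654922158.61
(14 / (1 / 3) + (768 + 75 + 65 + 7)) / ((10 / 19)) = 1818.30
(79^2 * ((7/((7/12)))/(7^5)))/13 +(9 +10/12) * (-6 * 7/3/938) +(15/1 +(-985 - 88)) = -92910502541/87833382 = -1057.80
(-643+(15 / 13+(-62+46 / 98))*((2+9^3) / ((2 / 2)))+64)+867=-43847.42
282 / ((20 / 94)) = 6627 / 5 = 1325.40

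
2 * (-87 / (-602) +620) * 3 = 1119981 / 301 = 3720.87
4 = 4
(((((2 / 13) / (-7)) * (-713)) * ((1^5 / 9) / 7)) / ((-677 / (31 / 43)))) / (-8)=22103 / 667573452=0.00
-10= -10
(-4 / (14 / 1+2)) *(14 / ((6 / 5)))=-35 / 12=-2.92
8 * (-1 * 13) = -104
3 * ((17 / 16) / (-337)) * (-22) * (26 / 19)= 7293 / 25612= 0.28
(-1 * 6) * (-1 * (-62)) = -372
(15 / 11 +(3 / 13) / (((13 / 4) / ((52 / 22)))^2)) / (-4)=-2337 / 6292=-0.37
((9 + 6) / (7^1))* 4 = 8.57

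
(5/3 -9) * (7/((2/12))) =-308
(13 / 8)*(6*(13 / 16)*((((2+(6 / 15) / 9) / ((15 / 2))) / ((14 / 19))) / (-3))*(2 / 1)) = -73853 / 37800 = -1.95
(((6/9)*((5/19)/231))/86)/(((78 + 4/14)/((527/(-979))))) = -2635/43393082436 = -0.00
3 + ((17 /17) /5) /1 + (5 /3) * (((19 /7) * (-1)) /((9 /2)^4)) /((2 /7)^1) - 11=-771437 /98415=-7.84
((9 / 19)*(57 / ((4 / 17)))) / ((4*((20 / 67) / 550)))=1691415 / 32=52856.72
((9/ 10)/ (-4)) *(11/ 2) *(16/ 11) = -9/ 5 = -1.80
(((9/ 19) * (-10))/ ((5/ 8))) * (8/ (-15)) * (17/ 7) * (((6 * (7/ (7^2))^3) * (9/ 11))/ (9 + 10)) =352512/ 47671855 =0.01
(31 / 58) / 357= 0.00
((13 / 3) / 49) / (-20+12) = -13 / 1176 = -0.01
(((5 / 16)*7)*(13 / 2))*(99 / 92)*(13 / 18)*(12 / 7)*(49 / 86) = 1366365 / 126592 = 10.79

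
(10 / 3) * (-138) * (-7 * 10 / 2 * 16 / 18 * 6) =257600 / 3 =85866.67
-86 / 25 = -3.44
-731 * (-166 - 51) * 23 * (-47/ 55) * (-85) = 2915088379/ 11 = 265008034.45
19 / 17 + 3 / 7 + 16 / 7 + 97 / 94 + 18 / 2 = 155081 / 11186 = 13.86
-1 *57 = -57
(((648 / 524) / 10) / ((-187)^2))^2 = 0.00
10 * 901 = 9010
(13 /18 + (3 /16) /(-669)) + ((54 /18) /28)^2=577015 /786744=0.73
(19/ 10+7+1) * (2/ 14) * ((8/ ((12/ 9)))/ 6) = 99/ 70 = 1.41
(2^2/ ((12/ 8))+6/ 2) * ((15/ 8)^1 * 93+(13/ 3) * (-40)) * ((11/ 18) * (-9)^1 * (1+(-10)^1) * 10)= 23375/ 8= 2921.88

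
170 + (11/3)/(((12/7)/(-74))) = 211/18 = 11.72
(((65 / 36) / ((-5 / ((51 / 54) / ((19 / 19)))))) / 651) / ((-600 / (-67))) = -14807 / 253108800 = -0.00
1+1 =2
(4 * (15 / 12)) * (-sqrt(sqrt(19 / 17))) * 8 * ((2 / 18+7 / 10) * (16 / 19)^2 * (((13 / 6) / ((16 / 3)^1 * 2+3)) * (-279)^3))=1172482242048 * 17^(3 / 4) * 19^(1 / 4) / 251617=81450055.59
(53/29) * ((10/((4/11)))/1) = 2915/58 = 50.26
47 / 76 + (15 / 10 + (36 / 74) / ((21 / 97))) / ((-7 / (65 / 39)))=-37719 / 137788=-0.27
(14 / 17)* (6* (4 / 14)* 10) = 240 / 17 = 14.12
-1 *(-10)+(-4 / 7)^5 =167046 / 16807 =9.94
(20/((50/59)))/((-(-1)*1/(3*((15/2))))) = 531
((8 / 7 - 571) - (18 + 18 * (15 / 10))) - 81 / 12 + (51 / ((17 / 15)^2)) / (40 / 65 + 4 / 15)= -2950420 / 5117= -576.59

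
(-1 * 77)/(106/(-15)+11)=-1155/59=-19.58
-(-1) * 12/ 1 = 12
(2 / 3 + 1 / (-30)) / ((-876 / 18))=-19 / 1460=-0.01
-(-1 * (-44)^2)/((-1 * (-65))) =1936/65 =29.78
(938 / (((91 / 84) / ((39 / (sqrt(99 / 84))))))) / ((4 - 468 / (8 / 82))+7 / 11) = -1876 * sqrt(231) / 4393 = -6.49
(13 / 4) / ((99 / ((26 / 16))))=169 / 3168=0.05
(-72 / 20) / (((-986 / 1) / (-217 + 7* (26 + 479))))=29862 / 2465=12.11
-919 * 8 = -7352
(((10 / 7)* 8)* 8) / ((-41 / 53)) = -33920 / 287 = -118.19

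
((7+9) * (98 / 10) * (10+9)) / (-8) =-1862 / 5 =-372.40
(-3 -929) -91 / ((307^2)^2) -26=-8509793293049 / 8882874001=-958.00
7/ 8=0.88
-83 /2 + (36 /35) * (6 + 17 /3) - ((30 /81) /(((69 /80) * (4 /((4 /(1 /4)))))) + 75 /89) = -10631663 /331614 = -32.06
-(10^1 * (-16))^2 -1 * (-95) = -25505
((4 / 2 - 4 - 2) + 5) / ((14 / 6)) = 0.43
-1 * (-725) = 725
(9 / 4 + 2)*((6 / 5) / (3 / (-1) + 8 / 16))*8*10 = -163.20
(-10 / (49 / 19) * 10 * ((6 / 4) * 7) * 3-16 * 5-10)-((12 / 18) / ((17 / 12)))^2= -2653468 / 2023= -1311.65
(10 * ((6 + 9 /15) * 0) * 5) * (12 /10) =0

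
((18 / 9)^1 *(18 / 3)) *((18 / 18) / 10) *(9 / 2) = 27 / 5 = 5.40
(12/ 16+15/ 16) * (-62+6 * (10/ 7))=-5049/ 56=-90.16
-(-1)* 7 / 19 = 7 / 19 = 0.37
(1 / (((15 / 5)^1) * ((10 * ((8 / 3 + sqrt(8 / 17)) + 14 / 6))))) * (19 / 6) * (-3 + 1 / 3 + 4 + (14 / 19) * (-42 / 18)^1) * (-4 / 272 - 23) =17215 / 90072 - 3443 * sqrt(34) / 765612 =0.16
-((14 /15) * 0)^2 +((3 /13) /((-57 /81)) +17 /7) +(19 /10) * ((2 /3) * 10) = 76598 /5187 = 14.77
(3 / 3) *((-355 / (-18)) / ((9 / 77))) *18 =27335 / 9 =3037.22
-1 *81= -81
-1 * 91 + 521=430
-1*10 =-10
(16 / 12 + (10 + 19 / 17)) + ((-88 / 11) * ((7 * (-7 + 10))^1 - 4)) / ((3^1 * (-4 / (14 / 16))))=1521 / 68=22.37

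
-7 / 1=-7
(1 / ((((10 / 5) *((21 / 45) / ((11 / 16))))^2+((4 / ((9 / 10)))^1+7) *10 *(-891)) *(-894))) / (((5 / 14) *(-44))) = -1155 / 1654545512104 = -0.00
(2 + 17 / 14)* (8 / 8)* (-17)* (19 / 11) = -14535 / 154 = -94.38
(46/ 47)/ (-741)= -46/ 34827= -0.00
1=1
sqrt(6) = 2.45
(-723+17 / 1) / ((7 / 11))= -7766 / 7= -1109.43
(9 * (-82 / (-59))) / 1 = 738 / 59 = 12.51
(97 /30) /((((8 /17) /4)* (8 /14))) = 11543 /240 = 48.10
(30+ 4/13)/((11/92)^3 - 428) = -0.07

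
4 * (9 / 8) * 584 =2628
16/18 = 8/9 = 0.89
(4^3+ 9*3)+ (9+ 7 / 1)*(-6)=-5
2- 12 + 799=789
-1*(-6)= 6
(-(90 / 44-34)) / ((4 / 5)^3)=87875 / 1408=62.41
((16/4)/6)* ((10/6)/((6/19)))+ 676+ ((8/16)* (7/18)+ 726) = 151817/108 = 1405.71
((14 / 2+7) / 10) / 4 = 7 / 20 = 0.35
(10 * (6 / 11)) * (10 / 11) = 600 / 121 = 4.96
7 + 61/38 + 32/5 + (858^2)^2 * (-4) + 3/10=-205936225259026/95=-2167749739568.69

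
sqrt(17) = 4.12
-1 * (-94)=94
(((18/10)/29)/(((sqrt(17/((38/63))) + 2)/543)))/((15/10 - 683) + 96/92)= 17084952/4171014755 - 674406* sqrt(4522)/4171014755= -0.01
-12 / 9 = -4 / 3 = -1.33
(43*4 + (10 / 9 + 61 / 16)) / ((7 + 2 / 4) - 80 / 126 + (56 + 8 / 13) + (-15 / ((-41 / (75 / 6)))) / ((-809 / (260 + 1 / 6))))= 76899241783 / 26952336812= 2.85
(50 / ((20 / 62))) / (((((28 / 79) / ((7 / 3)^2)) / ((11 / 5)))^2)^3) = 1570610847533438049162439 / 6802444800000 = 230889172012.60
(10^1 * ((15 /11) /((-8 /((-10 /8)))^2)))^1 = 1875 /5632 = 0.33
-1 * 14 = -14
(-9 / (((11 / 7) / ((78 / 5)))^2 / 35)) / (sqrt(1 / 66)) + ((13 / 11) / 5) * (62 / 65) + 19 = 5287 / 275- 18781308 * sqrt(66) / 605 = -252179.23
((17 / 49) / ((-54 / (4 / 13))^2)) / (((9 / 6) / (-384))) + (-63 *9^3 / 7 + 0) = -39607783697 / 6036849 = -6561.00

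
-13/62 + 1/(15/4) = 53/930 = 0.06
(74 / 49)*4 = 296 / 49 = 6.04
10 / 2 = 5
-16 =-16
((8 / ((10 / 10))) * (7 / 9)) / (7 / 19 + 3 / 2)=2128 / 639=3.33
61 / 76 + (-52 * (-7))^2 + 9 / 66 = 110767441 / 836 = 132496.94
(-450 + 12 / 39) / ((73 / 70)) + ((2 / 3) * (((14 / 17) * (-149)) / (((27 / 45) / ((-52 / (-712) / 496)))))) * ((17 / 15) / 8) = -1950990496931 / 4524406848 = -431.21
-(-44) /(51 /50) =2200 /51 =43.14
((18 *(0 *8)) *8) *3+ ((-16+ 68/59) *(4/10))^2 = 3069504/87025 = 35.27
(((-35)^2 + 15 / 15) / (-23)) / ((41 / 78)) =-95628 / 943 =-101.41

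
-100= -100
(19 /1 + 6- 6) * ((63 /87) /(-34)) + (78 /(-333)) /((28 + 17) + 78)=-5473183 /13461858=-0.41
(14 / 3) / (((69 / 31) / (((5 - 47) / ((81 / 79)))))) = -480004 / 5589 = -85.88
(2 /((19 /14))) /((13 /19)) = 28 /13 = 2.15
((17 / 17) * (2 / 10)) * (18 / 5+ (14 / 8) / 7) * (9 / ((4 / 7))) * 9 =43659 / 400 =109.15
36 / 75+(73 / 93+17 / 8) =63053 / 18600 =3.39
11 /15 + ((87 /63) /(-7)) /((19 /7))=1318 /1995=0.66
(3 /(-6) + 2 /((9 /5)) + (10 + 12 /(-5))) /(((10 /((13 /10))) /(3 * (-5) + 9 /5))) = -105677 /7500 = -14.09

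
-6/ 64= -3/ 32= -0.09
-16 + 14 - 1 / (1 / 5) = -7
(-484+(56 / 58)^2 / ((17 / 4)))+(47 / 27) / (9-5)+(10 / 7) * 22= -4884558239 / 10808532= -451.92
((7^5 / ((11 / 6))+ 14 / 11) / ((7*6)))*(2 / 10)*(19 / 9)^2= 2600644 / 13365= 194.59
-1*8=-8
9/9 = 1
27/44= 0.61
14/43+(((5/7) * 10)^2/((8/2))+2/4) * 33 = 1844653/4214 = 437.74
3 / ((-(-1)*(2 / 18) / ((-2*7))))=-378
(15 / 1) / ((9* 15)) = 1 / 9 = 0.11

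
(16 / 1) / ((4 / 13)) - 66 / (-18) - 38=53 / 3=17.67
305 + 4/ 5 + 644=4749/ 5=949.80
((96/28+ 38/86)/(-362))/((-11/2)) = 1165/599291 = 0.00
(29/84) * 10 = 145/42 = 3.45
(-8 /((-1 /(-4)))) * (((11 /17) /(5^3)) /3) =-352 /6375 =-0.06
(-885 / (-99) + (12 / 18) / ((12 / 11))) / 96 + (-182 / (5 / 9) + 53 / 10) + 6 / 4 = -30479377 / 95040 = -320.70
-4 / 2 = -2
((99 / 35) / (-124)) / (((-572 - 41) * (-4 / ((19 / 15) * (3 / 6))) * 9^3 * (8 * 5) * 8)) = -0.00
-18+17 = -1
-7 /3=-2.33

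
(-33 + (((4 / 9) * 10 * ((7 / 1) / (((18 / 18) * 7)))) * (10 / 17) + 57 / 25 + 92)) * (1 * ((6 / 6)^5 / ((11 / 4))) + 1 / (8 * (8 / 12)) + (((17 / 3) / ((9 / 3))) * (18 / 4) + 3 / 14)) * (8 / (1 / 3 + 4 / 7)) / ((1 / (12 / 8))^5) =11298610377 / 284240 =39750.25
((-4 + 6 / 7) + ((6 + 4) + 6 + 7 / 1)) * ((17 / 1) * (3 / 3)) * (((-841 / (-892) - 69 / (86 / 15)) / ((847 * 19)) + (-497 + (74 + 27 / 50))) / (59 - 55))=-1400450199087461 / 39280379600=-35652.66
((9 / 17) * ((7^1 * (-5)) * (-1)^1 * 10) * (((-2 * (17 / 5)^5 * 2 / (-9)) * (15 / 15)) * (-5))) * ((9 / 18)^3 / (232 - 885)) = 584647 / 16325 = 35.81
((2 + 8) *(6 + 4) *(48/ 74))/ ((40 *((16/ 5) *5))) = 15/ 148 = 0.10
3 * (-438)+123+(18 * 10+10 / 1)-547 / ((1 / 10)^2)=-55701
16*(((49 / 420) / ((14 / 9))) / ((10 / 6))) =18 / 25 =0.72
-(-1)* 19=19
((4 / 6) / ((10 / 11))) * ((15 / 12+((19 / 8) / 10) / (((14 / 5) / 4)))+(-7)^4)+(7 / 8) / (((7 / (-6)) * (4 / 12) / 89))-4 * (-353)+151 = 524941 / 168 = 3124.65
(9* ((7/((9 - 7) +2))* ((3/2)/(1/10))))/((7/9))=1215/4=303.75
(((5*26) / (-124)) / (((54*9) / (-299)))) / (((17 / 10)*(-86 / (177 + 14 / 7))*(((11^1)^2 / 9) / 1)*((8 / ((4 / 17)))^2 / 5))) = -86971625 / 342330843888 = -0.00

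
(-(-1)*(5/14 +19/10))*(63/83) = 711/415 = 1.71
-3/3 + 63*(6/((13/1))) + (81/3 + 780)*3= 31838/13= 2449.08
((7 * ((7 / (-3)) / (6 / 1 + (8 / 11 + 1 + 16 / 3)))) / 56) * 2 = -77 / 1724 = -0.04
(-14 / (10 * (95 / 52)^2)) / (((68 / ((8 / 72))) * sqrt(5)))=-4732 * sqrt(5) / 34520625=-0.00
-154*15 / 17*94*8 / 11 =-157920 / 17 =-9289.41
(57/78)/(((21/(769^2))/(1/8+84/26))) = 3921314791/56784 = 69056.68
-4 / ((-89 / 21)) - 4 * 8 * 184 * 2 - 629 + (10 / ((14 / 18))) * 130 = -6686427 / 623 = -10732.63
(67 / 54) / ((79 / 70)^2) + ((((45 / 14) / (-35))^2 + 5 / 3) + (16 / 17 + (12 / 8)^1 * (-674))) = -27715651748189 / 27511800876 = -1007.41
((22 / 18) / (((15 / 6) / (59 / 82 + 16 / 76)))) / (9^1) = 1771 / 35055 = 0.05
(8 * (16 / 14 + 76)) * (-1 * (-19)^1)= 82080 / 7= 11725.71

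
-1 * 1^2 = -1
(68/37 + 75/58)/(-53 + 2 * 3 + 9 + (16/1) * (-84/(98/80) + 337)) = 47033/63946508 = 0.00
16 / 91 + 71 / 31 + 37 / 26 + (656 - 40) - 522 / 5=14541951 / 28210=515.49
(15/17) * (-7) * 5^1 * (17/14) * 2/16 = -75/16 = -4.69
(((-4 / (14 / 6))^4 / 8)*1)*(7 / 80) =162 / 1715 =0.09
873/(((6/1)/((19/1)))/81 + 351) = 447849/180065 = 2.49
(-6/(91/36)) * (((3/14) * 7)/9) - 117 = -10683/91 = -117.40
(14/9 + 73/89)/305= 1903/244305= 0.01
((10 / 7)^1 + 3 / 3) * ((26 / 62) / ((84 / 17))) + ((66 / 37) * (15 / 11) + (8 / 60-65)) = -209844431 / 3372180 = -62.23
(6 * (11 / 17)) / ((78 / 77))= 847 / 221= 3.83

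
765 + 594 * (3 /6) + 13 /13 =1063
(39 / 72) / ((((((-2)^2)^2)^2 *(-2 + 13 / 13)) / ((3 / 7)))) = -13 / 14336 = -0.00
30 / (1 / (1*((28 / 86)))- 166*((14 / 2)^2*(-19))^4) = -0.00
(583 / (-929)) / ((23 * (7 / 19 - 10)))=11077 / 3910161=0.00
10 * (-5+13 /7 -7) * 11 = -7810 /7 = -1115.71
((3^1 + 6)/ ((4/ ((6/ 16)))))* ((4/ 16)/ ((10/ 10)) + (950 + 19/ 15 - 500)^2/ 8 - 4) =137437833/ 6400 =21474.66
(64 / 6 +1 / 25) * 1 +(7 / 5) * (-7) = 68 / 75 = 0.91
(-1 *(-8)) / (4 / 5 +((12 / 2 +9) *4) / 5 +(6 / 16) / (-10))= 640 / 1021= 0.63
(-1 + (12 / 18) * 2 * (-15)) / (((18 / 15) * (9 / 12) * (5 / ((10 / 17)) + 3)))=-140 / 69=-2.03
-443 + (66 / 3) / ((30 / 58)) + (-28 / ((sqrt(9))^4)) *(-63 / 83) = -1494763 / 3735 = -400.20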